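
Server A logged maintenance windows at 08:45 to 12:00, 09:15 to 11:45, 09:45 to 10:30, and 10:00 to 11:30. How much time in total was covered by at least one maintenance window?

3 h 15 min

Merged: 08:45-12:00.
Length: 3 h 15 min.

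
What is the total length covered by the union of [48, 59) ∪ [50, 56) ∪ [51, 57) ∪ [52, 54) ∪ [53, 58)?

Merged: [48, 59).
Length: 11.

11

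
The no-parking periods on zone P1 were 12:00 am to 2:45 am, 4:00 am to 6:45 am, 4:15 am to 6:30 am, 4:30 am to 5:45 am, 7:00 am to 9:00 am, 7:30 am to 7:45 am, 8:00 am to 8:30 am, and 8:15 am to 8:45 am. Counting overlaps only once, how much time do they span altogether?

7 h 30 min

Merged: 12:00 am-2:45 am, 4:00 am-6:45 am, 7:00 am-9:00 am.
Lengths: 2 h 45 min + 2 h 45 min + 2 h = 7 h 30 min.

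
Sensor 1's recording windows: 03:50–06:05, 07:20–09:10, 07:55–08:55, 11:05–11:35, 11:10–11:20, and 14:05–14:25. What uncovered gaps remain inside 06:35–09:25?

06:35–07:20, 09:10–09:25

The merged coverage is 03:50–06:05, 07:20–09:10, 11:05–11:35, 14:05–14:25.
Complement within 06:35–09:25: 06:35–07:20, 09:10–09:25.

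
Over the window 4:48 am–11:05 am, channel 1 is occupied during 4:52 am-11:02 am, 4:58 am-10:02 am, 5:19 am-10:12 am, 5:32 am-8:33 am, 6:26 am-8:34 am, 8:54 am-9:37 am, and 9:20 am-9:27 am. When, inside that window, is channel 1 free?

4:48 am–4:52 am, 11:02 am–11:05 am

Covered (merged): 4:52 am–11:02 am.
Gaps within 4:48 am–11:05 am: 4:48 am–4:52 am, 11:02 am–11:05 am.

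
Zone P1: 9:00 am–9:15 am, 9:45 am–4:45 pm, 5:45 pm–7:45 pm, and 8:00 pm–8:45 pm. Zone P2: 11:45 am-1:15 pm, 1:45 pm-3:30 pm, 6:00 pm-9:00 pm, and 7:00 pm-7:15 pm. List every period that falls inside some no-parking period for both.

Merge the second list: 11:45 am–1:15 pm, 1:45 pm–3:30 pm, 6:00 pm–9:00 pm.
9:00 am–9:15 am falls entirely outside B.
9:45 am–4:45 pm overlaps B on 11:45 am–1:15 pm, 1:45 pm–3:30 pm.
5:45 pm–7:45 pm overlaps B on 6:00 pm–7:45 pm.
8:00 pm–8:45 pm overlaps B on 8:00 pm–8:45 pm.

11:45 am–1:15 pm, 1:45 pm–3:30 pm, 6:00 pm–7:45 pm, 8:00 pm–8:45 pm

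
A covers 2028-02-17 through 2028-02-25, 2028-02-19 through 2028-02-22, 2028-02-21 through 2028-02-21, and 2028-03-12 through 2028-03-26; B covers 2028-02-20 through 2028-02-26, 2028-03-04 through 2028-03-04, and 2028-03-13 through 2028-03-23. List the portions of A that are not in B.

A, merged: 2028-02-17 through 2028-02-25, 2028-03-12 through 2028-03-26.
2028-02-17 through 2028-02-25 \ B = 2028-02-17 through 2028-02-19.
2028-03-12 through 2028-03-26 \ B = 2028-03-12 through 2028-03-12, 2028-03-24 through 2028-03-26.

2028-02-17 through 2028-02-19, 2028-03-12 through 2028-03-12, 2028-03-24 through 2028-03-26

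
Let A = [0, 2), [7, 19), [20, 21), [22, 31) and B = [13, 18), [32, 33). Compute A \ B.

[0, 2) is untouched.
[7, 19) with B removed leaves [7, 13), [18, 19).
[20, 21) is untouched.
[22, 31) is untouched.

[0, 2) ∪ [7, 13) ∪ [18, 19) ∪ [20, 21) ∪ [22, 31)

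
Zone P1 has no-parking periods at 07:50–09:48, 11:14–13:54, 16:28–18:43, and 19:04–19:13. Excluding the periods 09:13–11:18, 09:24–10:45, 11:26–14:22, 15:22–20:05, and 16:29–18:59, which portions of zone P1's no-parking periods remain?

07:50–09:13, 11:18–11:26

Merge the second list: 09:13–11:18, 11:26–14:22, 15:22–20:05.
07:50–09:48 minus B → 07:50–09:13.
11:14–13:54 minus B → 11:18–11:26.
16:28–18:43: fully covered by B → removed.
19:04–19:13: fully covered by B → removed.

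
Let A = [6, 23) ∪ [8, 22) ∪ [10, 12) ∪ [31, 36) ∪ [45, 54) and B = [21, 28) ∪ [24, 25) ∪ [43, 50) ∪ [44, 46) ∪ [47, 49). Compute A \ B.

[6, 21) ∪ [31, 36) ∪ [50, 54)

First set merges to [6, 23), [31, 36), [45, 54).
Second set merges to [21, 28), [43, 50).
[6, 23) minus B → [6, 21).
[31, 36): no B overlap → unchanged.
[45, 54) minus B → [50, 54).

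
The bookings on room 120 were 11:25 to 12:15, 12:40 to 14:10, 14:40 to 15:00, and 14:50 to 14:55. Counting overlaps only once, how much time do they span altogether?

2 h 40 min

Merged: 11:25–12:15, 12:40–14:10, 14:40–15:00.
Lengths: 50 min + 1 h 30 min + 20 min = 2 h 40 min.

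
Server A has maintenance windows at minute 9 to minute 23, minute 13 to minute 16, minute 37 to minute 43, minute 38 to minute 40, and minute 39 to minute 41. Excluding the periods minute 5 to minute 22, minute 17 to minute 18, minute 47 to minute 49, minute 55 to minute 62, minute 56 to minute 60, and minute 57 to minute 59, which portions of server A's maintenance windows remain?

First set merges to minute 9 to minute 23, minute 37 to minute 43.
Second set merges to minute 5 to minute 22, minute 47 to minute 49, minute 55 to minute 62.
minute 9 to minute 23 minus B → minute 22 to minute 23.
minute 37 to minute 43: no B overlap → unchanged.

minute 22 to minute 23, minute 37 to minute 43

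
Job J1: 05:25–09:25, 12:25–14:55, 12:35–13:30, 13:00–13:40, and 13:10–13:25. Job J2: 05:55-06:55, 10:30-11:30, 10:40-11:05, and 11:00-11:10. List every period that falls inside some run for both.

Merge the first list: 05:25–09:25, 12:25–14:55.
Merge the second list: 05:55–06:55, 10:30–11:30.
05:25–09:25 meets the second set on 05:55–06:55.
12:25–14:55: no overlap with the second set.

05:55–06:55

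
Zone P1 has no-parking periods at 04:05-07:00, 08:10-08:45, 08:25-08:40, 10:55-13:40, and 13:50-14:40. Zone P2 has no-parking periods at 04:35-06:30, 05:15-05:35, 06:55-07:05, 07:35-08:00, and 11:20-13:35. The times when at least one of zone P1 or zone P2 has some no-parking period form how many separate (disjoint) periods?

5

First set merges to 04:05–07:00, 08:10–08:45, 10:55–13:40, 13:50–14:40.
Second set merges to 04:35–06:30, 06:55–07:05, 07:35–08:00, 11:20–13:35.
A ∪ B = 04:05–07:05, 07:35–08:00, 08:10–08:45, 10:55–13:40, 13:50–14:40.
That is 5 disjoint pieces.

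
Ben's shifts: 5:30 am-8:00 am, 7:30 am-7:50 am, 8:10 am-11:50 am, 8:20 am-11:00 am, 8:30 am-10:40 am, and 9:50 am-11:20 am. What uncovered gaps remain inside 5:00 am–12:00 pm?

Covered (merged): 5:30 am-8:00 am, 8:10 am-11:50 am.
Uncovered inside 5:00 am-12:00 pm: 5:00 am-5:30 am, 8:00 am-8:10 am, 11:50 am-12:00 pm.

5:00 am-5:30 am, 8:00 am-8:10 am, 11:50 am-12:00 pm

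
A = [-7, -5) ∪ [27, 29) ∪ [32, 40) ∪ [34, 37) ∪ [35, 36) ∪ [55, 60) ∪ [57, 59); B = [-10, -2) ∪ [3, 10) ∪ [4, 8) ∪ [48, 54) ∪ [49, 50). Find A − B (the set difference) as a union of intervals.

Merge the first list: [-7, -5), [27, 29), [32, 40), [55, 60).
Merge the second list: [-10, -2), [3, 10), [48, 54).
[-7, -5): fully covered by B → removed.
[27, 29): no B overlap → unchanged.
[32, 40): no B overlap → unchanged.
[55, 60): no B overlap → unchanged.

[27, 29) ∪ [32, 40) ∪ [55, 60)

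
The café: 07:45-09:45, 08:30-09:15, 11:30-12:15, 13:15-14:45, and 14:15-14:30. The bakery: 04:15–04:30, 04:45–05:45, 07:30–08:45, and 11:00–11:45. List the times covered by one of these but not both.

04:15-04:30, 04:45-05:45, 07:30-07:45, 08:45-09:45, 11:00-11:30, 11:45-12:15, 13:15-14:45

Merge the first list: 07:45-09:45, 11:30-12:15, 13:15-14:45.
Only in the first: 08:45-09:45, 11:45-12:15, 13:15-14:45.
Only in the second: 04:15-04:30, 04:45-05:45, 07:30-07:45, 11:00-11:30.
Together these are the periods covered by exactly one.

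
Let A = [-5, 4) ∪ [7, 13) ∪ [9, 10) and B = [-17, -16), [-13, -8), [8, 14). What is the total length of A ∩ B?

A, merged: [-5, 4), [7, 13).
A ∩ B = [8, 13).
Total: 5.

5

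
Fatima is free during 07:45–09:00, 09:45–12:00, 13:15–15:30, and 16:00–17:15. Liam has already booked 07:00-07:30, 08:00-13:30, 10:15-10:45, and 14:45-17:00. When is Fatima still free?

07:45–08:00, 13:30–14:45, 17:00–17:15

Second set merges to 07:00–07:30, 08:00–13:30, 14:45–17:00.
07:45–09:00 with B removed leaves 07:45–08:00.
09:45–12:00 lies entirely inside B → drops out.
13:15–15:30 with B removed leaves 13:30–14:45.
16:00–17:15 with B removed leaves 17:00–17:15.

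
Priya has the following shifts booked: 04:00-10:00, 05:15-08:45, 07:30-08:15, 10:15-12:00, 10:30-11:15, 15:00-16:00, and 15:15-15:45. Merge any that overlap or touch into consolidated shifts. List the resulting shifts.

05:15–08:45 overlaps/touches 04:00–10:00 → extend to 04:00–10:00.
07:30–08:15 overlaps/touches 04:00–10:00 → extend to 04:00–10:00.
10:15–12:00 is disjoint → start new block.
10:30–11:15 overlaps/touches 10:15–12:00 → extend to 10:15–12:00.
15:00–16:00 is disjoint → start new block.
15:15–15:45 overlaps/touches 15:00–16:00 → extend to 15:00–16:00.

04:00–10:00, 10:15–12:00, 15:00–16:00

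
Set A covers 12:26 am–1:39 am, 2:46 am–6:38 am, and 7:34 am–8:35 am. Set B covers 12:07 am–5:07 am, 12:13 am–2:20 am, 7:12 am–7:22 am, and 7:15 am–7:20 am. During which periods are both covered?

12:26 am–1:39 am, 2:46 am–5:07 am

Merge the second list: 12:07 am–5:07 am, 7:12 am–7:22 am.
12:26 am–1:39 am overlaps B on 12:26 am–1:39 am.
2:46 am–6:38 am overlaps B on 2:46 am–5:07 am.
7:34 am–8:35 am falls entirely outside B.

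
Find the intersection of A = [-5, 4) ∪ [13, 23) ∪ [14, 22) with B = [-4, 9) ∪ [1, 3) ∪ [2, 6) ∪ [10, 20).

[-4, 4) ∪ [13, 20)

Merge the first list: [-5, 4), [13, 23).
Merge the second list: [-4, 9), [10, 20).
[-5, 4) meets the second set on [-4, 4).
[13, 23) meets the second set on [13, 20).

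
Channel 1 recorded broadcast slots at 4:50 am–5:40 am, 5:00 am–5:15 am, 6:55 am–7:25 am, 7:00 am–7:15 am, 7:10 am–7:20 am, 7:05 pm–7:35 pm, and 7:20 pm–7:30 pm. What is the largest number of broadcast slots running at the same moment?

3

At 7:10 am, 3 of the intervals are simultaneously active.
No point has more.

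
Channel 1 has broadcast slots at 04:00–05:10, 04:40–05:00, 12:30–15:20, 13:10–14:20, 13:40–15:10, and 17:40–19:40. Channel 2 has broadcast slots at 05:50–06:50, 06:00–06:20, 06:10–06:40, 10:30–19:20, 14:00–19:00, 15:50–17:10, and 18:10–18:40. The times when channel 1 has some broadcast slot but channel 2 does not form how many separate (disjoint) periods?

2

First set merges to 04:00–05:10, 12:30–15:20, 17:40–19:40.
Second set merges to 05:50–06:50, 10:30–19:20.
A \ B = 04:00–05:10, 19:20–19:40.
That is 2 disjoint pieces.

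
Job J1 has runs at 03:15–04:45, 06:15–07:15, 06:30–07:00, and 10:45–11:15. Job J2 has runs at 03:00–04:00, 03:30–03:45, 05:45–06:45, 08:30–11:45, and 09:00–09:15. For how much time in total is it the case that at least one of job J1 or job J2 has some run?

Merge the first list: 03:15-04:45, 06:15-07:15, 10:45-11:15.
Merge the second list: 03:00-04:00, 05:45-06:45, 08:30-11:45.
A ∪ B = 03:00-04:45, 05:45-07:15, 08:30-11:45.
Total: 1 h 45 min + 1 h 30 min + 3 h 15 min = 6 h 30 min.

6 h 30 min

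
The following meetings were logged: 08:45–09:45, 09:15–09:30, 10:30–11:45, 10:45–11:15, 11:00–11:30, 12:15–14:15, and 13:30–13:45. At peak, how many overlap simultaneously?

Walk the sorted start/end points keeping a running depth.
The depth first hits 3 at 11:00.

3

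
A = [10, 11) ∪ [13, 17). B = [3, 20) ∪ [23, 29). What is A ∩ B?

[10, 11) ∪ [13, 17)

[10, 11) ∩ B → [10, 11).
[13, 17) ∩ B → [13, 17).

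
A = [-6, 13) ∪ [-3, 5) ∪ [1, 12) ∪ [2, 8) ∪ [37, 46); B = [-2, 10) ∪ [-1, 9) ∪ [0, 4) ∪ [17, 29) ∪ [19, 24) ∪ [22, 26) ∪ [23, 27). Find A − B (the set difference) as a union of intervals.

[-6, -2) ∪ [10, 13) ∪ [37, 46)

Merge the first list: [-6, 13), [37, 46).
Merge the second list: [-2, 10), [17, 29).
[-6, 13) minus B → [-6, -2), [10, 13).
[37, 46): no B overlap → unchanged.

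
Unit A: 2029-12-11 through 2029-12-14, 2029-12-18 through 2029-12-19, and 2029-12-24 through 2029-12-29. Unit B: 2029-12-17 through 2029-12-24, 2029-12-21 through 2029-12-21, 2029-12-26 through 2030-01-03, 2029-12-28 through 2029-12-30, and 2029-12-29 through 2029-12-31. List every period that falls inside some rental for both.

Second set merges to 2029-12-17 through 2029-12-24, 2029-12-26 through 2030-01-03.
2029-12-11 through 2029-12-14 meets no B interval.
2029-12-18 through 2029-12-19 ∩ B → 2029-12-18 through 2029-12-19.
2029-12-24 through 2029-12-29 ∩ B → 2029-12-24 through 2029-12-24, 2029-12-26 through 2029-12-29.

2029-12-18 through 2029-12-19, 2029-12-24 through 2029-12-24, 2029-12-26 through 2029-12-29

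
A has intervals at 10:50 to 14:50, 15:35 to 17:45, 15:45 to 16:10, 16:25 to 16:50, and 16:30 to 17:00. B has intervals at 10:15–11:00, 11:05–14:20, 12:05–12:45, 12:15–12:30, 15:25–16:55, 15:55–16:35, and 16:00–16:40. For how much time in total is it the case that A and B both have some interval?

4 h 45 min

First set merges to 10:50-14:50, 15:35-17:45.
Second set merges to 10:15-11:00, 11:05-14:20, 15:25-16:55.
A ∩ B = 10:50-11:00, 11:05-14:20, 15:35-16:55.
Total: 10 min + 3 h 15 min + 1 h 20 min = 4 h 45 min.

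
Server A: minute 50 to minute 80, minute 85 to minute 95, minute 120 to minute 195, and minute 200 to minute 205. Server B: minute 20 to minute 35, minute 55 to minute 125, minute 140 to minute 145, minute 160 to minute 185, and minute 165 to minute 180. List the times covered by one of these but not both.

Second set merges to minute 20 to minute 35, minute 55 to minute 125, minute 140 to minute 145, minute 160 to minute 185.
A but not B: minute 50 to minute 55, minute 125 to minute 140, minute 145 to minute 160, minute 185 to minute 195, minute 200 to minute 205.
B but not A: minute 20 to minute 35, minute 80 to minute 85, minute 95 to minute 120.
Combining gives A △ B.

minute 20 to minute 35, minute 50 to minute 55, minute 80 to minute 85, minute 95 to minute 120, minute 125 to minute 140, minute 145 to minute 160, minute 185 to minute 195, minute 200 to minute 205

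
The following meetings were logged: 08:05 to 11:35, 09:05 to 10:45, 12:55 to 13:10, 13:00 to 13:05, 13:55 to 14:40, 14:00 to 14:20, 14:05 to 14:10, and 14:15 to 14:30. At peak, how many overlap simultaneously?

3

Walk the sorted start/end points keeping a running depth.
The depth first hits 3 at 14:05.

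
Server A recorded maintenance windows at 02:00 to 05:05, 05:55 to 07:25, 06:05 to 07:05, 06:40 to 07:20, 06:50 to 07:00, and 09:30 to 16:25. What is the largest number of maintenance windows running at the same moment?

Sweep endpoints in order; track running count of active intervals.
Peak of 4 reached at 06:50.

4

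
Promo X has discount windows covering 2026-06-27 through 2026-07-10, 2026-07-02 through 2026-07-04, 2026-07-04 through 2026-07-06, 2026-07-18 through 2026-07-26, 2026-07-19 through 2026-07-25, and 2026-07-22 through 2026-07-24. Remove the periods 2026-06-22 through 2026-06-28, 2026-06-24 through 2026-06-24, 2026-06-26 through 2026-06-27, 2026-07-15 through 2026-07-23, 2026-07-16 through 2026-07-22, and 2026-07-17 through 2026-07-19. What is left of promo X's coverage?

Merge the first list: 2026-06-27 through 2026-07-10, 2026-07-18 through 2026-07-26.
Merge the second list: 2026-06-22 through 2026-06-28, 2026-07-15 through 2026-07-23.
2026-06-27 through 2026-07-10 with B removed leaves 2026-06-29 through 2026-07-10.
2026-07-18 through 2026-07-26 with B removed leaves 2026-07-24 through 2026-07-26.

2026-06-29 through 2026-07-10, 2026-07-24 through 2026-07-26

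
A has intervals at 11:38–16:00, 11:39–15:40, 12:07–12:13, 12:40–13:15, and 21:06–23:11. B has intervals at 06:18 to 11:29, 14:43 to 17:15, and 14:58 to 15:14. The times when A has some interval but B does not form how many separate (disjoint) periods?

A, merged: 11:38–16:00, 21:06–23:11.
B, merged: 06:18–11:29, 14:43–17:15.
A \ B = 11:38–14:43, 21:06–23:11.
That is 2 disjoint pieces.

2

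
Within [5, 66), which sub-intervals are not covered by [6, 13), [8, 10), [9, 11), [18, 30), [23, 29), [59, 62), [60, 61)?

Covered (merged): [6, 13), [18, 30), [59, 62).
Complement within [5, 66): [5, 6), [13, 18), [30, 59), [62, 66).

[5, 6) ∪ [13, 18) ∪ [30, 59) ∪ [62, 66)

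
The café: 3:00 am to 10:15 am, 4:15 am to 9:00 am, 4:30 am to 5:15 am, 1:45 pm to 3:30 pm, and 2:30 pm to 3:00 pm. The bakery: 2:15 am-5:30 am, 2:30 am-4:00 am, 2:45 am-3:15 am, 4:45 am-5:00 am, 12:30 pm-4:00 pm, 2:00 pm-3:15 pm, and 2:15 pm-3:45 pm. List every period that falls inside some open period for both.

A, merged: 3:00 am-10:15 am, 1:45 pm-3:30 pm.
B, merged: 2:15 am-5:30 am, 12:30 pm-4:00 pm.
3:00 am-10:15 am meets the second set on 3:00 am-5:30 am.
1:45 pm-3:30 pm meets the second set on 1:45 pm-3:30 pm.

3:00 am-5:30 am, 1:45 pm-3:30 pm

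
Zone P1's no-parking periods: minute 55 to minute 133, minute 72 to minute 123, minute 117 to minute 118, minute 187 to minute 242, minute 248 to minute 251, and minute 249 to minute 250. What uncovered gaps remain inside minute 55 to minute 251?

minute 133 to minute 187, minute 242 to minute 248

After merging, the occupied span is minute 55 to minute 133, minute 187 to minute 242, minute 248 to minute 251.
Gaps within minute 55 to minute 251: minute 133 to minute 187, minute 242 to minute 248.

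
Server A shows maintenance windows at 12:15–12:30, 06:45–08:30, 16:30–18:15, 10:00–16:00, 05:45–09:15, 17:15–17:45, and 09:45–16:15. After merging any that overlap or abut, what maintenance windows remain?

05:45-09:15, 09:45-16:15, 16:30-18:15

Sort by start: 05:45-09:15, 06:45-08:30, 09:45-16:15, 10:00-16:00, 12:15-12:30, 16:30-18:15, 17:15-17:45.
06:45-08:30 overlaps/touches 05:45-09:15 → extend to 05:45-09:15.
09:45-16:15 is disjoint → start new block.
10:00-16:00 overlaps/touches 09:45-16:15 → extend to 09:45-16:15.
12:15-12:30 overlaps/touches 09:45-16:15 → extend to 09:45-16:15.
16:30-18:15 is disjoint → start new block.
17:15-17:45 overlaps/touches 16:30-18:15 → extend to 16:30-18:15.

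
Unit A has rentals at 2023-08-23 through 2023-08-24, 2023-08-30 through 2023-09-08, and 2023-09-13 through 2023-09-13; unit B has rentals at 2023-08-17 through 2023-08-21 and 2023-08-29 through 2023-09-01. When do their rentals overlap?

2023-08-30 through 2023-09-01

2023-08-23 through 2023-08-24 meets no B interval.
2023-08-30 through 2023-09-08 ∩ B → 2023-08-30 through 2023-09-01.
2023-09-13 through 2023-09-13 meets no B interval.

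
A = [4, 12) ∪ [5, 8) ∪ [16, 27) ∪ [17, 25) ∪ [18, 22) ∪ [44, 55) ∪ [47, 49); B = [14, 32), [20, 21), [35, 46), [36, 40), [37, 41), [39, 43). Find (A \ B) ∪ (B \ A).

Merge the first list: [4, 12), [16, 27), [44, 55).
Merge the second list: [14, 32), [35, 46).
Only in the first: [4, 12), [46, 55).
Only in the second: [14, 16), [27, 32), [35, 44).
Together these are the periods covered by exactly one.

[4, 12) ∪ [14, 16) ∪ [27, 32) ∪ [35, 44) ∪ [46, 55)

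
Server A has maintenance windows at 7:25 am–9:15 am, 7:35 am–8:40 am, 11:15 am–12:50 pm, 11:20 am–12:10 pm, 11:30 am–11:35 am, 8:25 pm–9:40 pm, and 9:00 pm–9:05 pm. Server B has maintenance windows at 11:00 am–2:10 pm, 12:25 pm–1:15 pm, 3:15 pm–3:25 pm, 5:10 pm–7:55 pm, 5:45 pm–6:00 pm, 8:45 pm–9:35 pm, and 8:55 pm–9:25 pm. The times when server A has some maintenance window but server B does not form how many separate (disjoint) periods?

A, merged: 7:25 am–9:15 am, 11:15 am–12:50 pm, 8:25 pm–9:40 pm.
B, merged: 11:00 am–2:10 pm, 3:15 pm–3:25 pm, 5:10 pm–7:55 pm, 8:45 pm–9:35 pm.
A \ B = 7:25 am–9:15 am, 8:25 pm–8:45 pm, 9:35 pm–9:40 pm.
That is 3 disjoint pieces.

3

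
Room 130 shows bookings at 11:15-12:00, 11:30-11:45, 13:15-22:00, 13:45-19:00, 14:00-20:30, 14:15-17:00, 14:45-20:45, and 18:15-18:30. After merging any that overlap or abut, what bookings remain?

11:15–12:00, 13:15–22:00

11:30–11:45 overlaps/touches 11:15–12:00 → extend to 11:15–12:00.
13:15–22:00 is disjoint → start new block.
13:45–19:00 overlaps/touches 13:15–22:00 → extend to 13:15–22:00.
14:00–20:30 overlaps/touches 13:15–22:00 → extend to 13:15–22:00.
14:15–17:00 overlaps/touches 13:15–22:00 → extend to 13:15–22:00.
14:45–20:45 overlaps/touches 13:15–22:00 → extend to 13:15–22:00.
18:15–18:30 overlaps/touches 13:15–22:00 → extend to 13:15–22:00.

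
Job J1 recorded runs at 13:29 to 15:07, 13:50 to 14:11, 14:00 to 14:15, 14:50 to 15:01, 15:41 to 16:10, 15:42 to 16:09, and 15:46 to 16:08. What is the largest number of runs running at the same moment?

3

Sweep endpoints in order; track running count of active intervals.
Peak of 3 reached at 14:00.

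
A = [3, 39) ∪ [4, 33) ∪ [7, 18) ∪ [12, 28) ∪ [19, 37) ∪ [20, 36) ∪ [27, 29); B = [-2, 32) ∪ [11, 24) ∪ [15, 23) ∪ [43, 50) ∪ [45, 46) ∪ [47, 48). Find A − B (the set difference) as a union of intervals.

[32, 39)

A, merged: [3, 39).
B, merged: [-2, 32), [43, 50).
[3, 39) \ B = [32, 39).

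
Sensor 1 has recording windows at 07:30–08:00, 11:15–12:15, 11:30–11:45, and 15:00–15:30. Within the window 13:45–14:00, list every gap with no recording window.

13:45–14:00

The merged coverage is 07:30–08:00, 11:15–12:15, 15:00–15:30.
Uncovered inside 13:45–14:00: 13:45–14:00.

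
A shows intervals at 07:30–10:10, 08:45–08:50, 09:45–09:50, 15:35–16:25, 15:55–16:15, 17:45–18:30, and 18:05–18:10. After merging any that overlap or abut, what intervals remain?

07:30-10:10, 15:35-16:25, 17:45-18:30

08:45-08:50 overlaps/touches 07:30-10:10 → extend to 07:30-10:10.
09:45-09:50 overlaps/touches 07:30-10:10 → extend to 07:30-10:10.
15:35-16:25 is disjoint → start new block.
15:55-16:15 overlaps/touches 15:35-16:25 → extend to 15:35-16:25.
17:45-18:30 is disjoint → start new block.
18:05-18:10 overlaps/touches 17:45-18:30 → extend to 17:45-18:30.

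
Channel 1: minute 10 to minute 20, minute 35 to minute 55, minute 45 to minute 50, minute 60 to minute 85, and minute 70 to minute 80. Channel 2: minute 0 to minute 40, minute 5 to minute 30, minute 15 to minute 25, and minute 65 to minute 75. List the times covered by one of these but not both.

Merge the first list: minute 10 to minute 20, minute 35 to minute 55, minute 60 to minute 85.
Merge the second list: minute 0 to minute 40, minute 65 to minute 75.
Only in the first: minute 40 to minute 55, minute 60 to minute 65, minute 75 to minute 85.
Only in the second: minute 0 to minute 10, minute 20 to minute 35.
Together these are the periods covered by exactly one.

minute 0 to minute 10, minute 20 to minute 35, minute 40 to minute 55, minute 60 to minute 65, minute 75 to minute 85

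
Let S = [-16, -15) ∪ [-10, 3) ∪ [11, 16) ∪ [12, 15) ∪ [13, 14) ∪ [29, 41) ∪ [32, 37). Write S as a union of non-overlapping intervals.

[-16, -15) ∪ [-10, 3) ∪ [11, 16) ∪ [29, 41)

[-10, 3) is disjoint → start new block.
[11, 16) is disjoint → start new block.
[12, 15) overlaps/touches [11, 16) → extend to [11, 16).
[13, 14) overlaps/touches [11, 16) → extend to [11, 16).
[29, 41) is disjoint → start new block.
[32, 37) overlaps/touches [29, 41) → extend to [29, 41).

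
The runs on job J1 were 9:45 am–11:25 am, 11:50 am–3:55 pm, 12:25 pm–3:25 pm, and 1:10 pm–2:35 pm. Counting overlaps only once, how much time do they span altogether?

5 h 45 min

Merged: 9:45 am–11:25 am, 11:50 am–3:55 pm.
Lengths: 1 h 40 min + 4 h 5 min = 5 h 45 min.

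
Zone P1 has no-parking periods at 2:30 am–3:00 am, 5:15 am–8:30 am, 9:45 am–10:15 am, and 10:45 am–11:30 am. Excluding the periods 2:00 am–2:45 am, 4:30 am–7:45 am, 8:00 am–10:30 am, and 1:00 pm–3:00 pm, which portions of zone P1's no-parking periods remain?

2:45 am–3:00 am, 7:45 am–8:00 am, 10:45 am–11:30 am

2:30 am–3:00 am minus B → 2:45 am–3:00 am.
5:15 am–8:30 am minus B → 7:45 am–8:00 am.
9:45 am–10:15 am: fully covered by B → removed.
10:45 am–11:30 am: no B overlap → unchanged.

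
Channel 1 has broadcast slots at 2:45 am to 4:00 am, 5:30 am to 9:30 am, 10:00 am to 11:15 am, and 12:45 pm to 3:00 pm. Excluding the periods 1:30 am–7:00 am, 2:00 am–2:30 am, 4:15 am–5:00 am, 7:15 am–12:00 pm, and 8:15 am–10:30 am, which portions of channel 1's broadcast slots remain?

7:00 am–7:15 am, 12:45 pm–3:00 pm

Merge the second list: 1:30 am–7:00 am, 7:15 am–12:00 pm.
2:45 am–4:00 am lies entirely inside B → drops out.
5:30 am–9:30 am with B removed leaves 7:00 am–7:15 am.
10:00 am–11:15 am lies entirely inside B → drops out.
12:45 pm–3:00 pm is untouched.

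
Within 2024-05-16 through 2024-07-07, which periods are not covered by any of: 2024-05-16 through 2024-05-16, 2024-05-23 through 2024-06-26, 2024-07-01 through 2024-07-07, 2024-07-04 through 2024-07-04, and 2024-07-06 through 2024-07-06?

The merged coverage is 2024-05-16 through 2024-05-16, 2024-05-23 through 2024-06-26, 2024-07-01 through 2024-07-07.
Complement within 2024-05-16 through 2024-07-07: 2024-05-17 through 2024-05-22, 2024-06-27 through 2024-06-30.

2024-05-17 through 2024-05-22, 2024-06-27 through 2024-06-30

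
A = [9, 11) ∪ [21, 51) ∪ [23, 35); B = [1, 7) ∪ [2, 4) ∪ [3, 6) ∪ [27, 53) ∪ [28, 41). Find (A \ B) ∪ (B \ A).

First set merges to [9, 11), [21, 51).
Second set merges to [1, 7), [27, 53).
A \ B = [9, 11), [21, 27).
B \ A = [1, 7), [51, 53).
Union of the two gives the symmetric difference.

[1, 7) ∪ [9, 11) ∪ [21, 27) ∪ [51, 53)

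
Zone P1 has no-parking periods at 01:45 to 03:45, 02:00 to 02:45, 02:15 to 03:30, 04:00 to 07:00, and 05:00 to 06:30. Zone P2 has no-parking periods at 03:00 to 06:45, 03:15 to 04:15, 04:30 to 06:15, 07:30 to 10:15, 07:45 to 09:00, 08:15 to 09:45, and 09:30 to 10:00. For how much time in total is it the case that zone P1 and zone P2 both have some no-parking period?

3 h 30 min

A, merged: 01:45-03:45, 04:00-07:00.
B, merged: 03:00-06:45, 07:30-10:15.
A ∩ B = 03:00-03:45, 04:00-06:45.
Total: 45 min + 2 h 45 min = 3 h 30 min.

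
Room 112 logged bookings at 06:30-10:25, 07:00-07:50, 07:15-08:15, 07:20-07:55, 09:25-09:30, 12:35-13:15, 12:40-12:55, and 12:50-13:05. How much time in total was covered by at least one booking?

4 h 35 min

Merged: 06:30–10:25, 12:35–13:15.
Lengths: 3 h 55 min + 40 min = 4 h 35 min.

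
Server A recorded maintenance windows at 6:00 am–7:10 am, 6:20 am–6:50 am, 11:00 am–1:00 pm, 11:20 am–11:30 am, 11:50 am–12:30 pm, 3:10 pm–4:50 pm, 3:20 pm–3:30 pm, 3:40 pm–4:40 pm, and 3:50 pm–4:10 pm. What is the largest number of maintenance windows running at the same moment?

Walk the sorted start/end points keeping a running depth.
The depth first hits 3 at 3:50 pm.

3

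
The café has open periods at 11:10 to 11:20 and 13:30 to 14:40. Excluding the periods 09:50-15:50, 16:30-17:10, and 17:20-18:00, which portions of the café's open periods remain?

11:10–11:20 lies entirely inside B → drops out.
13:30–14:40 lies entirely inside B → drops out.

none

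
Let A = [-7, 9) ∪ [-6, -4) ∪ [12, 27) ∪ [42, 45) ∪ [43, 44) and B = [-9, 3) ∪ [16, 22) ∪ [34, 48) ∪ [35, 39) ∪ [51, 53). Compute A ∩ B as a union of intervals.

[-7, 3) ∪ [16, 22) ∪ [42, 45)

Merge the first list: [-7, 9), [12, 27), [42, 45).
Merge the second list: [-9, 3), [16, 22), [34, 48), [51, 53).
[-7, 9) ∩ B → [-7, 3).
[12, 27) ∩ B → [16, 22).
[42, 45) ∩ B → [42, 45).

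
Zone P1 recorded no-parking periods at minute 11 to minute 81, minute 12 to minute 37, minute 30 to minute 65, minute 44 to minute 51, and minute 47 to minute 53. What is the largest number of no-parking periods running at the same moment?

Walk the sorted start/end points keeping a running depth.
The depth first hits 4 at minute 47.

4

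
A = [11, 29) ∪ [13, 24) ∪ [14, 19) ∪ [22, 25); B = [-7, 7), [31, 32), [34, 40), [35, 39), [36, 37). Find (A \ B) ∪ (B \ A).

Merge the first list: [11, 29).
Merge the second list: [-7, 7), [31, 32), [34, 40).
A \ B = [11, 29).
B \ A = [-7, 7), [31, 32), [34, 40).
Union of the two gives the symmetric difference.

[-7, 7) ∪ [11, 29) ∪ [31, 32) ∪ [34, 40)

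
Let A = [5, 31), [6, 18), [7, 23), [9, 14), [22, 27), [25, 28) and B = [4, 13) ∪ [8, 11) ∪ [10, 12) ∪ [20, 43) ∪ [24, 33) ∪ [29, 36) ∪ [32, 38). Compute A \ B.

[13, 20)

First set merges to [5, 31).
Second set merges to [4, 13), [20, 43).
[5, 31) minus B → [13, 20).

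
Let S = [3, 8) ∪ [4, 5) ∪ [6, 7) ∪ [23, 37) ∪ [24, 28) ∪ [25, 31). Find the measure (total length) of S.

19

Merged: [3, 8), [23, 37).
Lengths: 5 + 14 = 19.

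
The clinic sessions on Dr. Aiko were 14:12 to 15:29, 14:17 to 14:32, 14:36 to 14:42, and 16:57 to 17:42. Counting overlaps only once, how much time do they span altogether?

Merged: 14:12–15:29, 16:57–17:42.
Lengths: 1 h 17 min + 45 min = 2 h 2 min.

2 h 2 min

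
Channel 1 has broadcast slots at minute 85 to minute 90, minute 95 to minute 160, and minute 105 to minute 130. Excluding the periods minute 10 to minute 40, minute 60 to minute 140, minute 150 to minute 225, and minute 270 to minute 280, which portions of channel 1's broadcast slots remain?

A, merged: minute 85 to minute 90, minute 95 to minute 160.
minute 85 to minute 90: fully covered by B → removed.
minute 95 to minute 160 minus B → minute 140 to minute 150.

minute 140 to minute 150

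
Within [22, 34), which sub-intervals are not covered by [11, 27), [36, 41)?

[27, 34)

Covered (merged): [11, 27), [36, 41).
Uncovered inside [22, 34): [27, 34).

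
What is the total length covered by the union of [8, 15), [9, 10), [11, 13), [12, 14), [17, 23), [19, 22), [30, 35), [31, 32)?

Merged: [8, 15), [17, 23), [30, 35).
Lengths: 7 + 6 + 5 = 18.

18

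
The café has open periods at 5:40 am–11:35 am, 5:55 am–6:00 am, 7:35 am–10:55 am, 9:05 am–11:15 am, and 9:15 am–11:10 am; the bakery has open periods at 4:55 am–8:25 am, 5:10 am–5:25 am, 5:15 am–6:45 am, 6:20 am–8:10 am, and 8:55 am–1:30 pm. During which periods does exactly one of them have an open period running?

4:55 am–5:40 am, 8:25 am–8:55 am, 11:35 am–1:30 pm

First set merges to 5:40 am–11:35 am.
Second set merges to 4:55 am–8:25 am, 8:55 am–1:30 pm.
A but not B: 8:25 am–8:55 am.
B but not A: 4:55 am–5:40 am, 11:35 am–1:30 pm.
Combining gives A △ B.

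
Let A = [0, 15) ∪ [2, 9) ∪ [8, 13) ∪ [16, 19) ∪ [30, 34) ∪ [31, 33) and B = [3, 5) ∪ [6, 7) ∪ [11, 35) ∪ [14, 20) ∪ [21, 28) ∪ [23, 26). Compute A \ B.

A, merged: [0, 15), [16, 19), [30, 34).
B, merged: [3, 5), [6, 7), [11, 35).
[0, 15) with B removed leaves [0, 3), [5, 6), [7, 11).
[16, 19) lies entirely inside B → drops out.
[30, 34) lies entirely inside B → drops out.

[0, 3) ∪ [5, 6) ∪ [7, 11)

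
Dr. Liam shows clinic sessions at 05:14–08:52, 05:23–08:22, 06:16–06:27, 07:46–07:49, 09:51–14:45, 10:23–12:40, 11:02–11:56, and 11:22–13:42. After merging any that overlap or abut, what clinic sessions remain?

05:23–08:22 overlaps/touches 05:14–08:52 → extend to 05:14–08:52.
06:16–06:27 overlaps/touches 05:14–08:52 → extend to 05:14–08:52.
07:46–07:49 overlaps/touches 05:14–08:52 → extend to 05:14–08:52.
09:51–14:45 is disjoint → start new block.
10:23–12:40 overlaps/touches 09:51–14:45 → extend to 09:51–14:45.
11:02–11:56 overlaps/touches 09:51–14:45 → extend to 09:51–14:45.
11:22–13:42 overlaps/touches 09:51–14:45 → extend to 09:51–14:45.

05:14–08:52, 09:51–14:45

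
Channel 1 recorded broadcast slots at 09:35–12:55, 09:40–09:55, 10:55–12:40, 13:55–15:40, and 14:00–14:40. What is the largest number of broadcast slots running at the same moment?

At 09:40, 2 of the intervals are simultaneously active.
No point has more.

2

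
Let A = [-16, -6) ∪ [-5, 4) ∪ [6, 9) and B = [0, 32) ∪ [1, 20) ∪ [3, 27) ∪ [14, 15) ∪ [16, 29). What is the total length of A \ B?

B, merged: [0, 32).
A \ B = [-16, -6), [-5, 0).
Total: 10 + 5 = 15.

15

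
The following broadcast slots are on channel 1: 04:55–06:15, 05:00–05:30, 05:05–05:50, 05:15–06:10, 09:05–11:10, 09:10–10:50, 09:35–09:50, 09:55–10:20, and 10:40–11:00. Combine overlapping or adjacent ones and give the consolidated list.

05:00-05:30 overlaps/touches 04:55-06:15 → extend to 04:55-06:15.
05:05-05:50 overlaps/touches 04:55-06:15 → extend to 04:55-06:15.
05:15-06:10 overlaps/touches 04:55-06:15 → extend to 04:55-06:15.
09:05-11:10 is disjoint → start new block.
09:10-10:50 overlaps/touches 09:05-11:10 → extend to 09:05-11:10.
09:35-09:50 overlaps/touches 09:05-11:10 → extend to 09:05-11:10.
09:55-10:20 overlaps/touches 09:05-11:10 → extend to 09:05-11:10.
10:40-11:00 overlaps/touches 09:05-11:10 → extend to 09:05-11:10.

04:55-06:15, 09:05-11:10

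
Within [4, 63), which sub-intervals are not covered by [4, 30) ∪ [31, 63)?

Covered (merged): [4, 30), [31, 63).
Complement within [4, 63): [30, 31).

[30, 31)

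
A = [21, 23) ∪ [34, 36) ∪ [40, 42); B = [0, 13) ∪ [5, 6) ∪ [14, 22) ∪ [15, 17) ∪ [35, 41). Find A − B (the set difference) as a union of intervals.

[22, 23) ∪ [34, 35) ∪ [41, 42)

B, merged: [0, 13), [14, 22), [35, 41).
[21, 23) with B removed leaves [22, 23).
[34, 36) with B removed leaves [34, 35).
[40, 42) with B removed leaves [41, 42).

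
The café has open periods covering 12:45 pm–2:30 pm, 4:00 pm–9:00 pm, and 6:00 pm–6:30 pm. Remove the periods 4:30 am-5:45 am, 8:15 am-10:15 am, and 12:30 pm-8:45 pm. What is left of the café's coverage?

Merge the first list: 12:45 pm-2:30 pm, 4:00 pm-9:00 pm.
12:45 pm-2:30 pm: entirely removed.
4:00 pm-9:00 pm \ B = 8:45 pm-9:00 pm.

8:45 pm-9:00 pm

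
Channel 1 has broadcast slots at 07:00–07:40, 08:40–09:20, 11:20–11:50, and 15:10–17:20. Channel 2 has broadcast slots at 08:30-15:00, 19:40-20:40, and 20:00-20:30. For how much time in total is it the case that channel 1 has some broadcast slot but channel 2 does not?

B, merged: 08:30-15:00, 19:40-20:40.
A \ B = 07:00-07:40, 15:10-17:20.
Total: 40 min + 2 h 10 min = 2 h 50 min.

2 h 50 min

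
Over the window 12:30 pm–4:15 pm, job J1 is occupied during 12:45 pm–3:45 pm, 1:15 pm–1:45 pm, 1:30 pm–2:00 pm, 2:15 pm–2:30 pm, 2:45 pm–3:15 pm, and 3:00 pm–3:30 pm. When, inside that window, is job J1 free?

12:30 pm–12:45 pm, 3:45 pm–4:15 pm

After merging, the occupied span is 12:45 pm–3:45 pm.
Uncovered inside 12:30 pm–4:15 pm: 12:30 pm–12:45 pm, 3:45 pm–4:15 pm.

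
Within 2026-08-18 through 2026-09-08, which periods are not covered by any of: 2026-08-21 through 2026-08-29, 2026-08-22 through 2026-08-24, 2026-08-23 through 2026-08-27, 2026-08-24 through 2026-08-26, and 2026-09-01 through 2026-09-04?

2026-08-18 through 2026-08-20, 2026-08-30 through 2026-08-31, 2026-09-05 through 2026-09-08

Covered (merged): 2026-08-21 through 2026-08-29, 2026-09-01 through 2026-09-04.
Complement within 2026-08-18 through 2026-09-08: 2026-08-18 through 2026-08-20, 2026-08-30 through 2026-08-31, 2026-09-05 through 2026-09-08.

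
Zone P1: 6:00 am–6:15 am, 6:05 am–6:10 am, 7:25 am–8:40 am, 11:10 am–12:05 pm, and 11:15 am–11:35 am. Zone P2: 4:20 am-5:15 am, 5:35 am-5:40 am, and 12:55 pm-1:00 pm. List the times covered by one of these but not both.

Merge the first list: 6:00 am–6:15 am, 7:25 am–8:40 am, 11:10 am–12:05 pm.
Only in the first: 6:00 am–6:15 am, 7:25 am–8:40 am, 11:10 am–12:05 pm.
Only in the second: 4:20 am–5:15 am, 5:35 am–5:40 am, 12:55 pm–1:00 pm.
Together these are the periods covered by exactly one.

4:20 am–5:15 am, 5:35 am–5:40 am, 6:00 am–6:15 am, 7:25 am–8:40 am, 11:10 am–12:05 pm, 12:55 pm–1:00 pm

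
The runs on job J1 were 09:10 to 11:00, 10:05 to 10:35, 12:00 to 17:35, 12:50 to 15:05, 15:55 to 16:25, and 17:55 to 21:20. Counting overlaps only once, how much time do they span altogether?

10 h 50 min

Merged: 09:10–11:00, 12:00–17:35, 17:55–21:20.
Lengths: 1 h 50 min + 5 h 35 min + 3 h 25 min = 10 h 50 min.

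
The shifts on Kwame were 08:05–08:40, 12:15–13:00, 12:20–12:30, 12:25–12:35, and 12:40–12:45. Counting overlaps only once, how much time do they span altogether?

Merged: 08:05–08:40, 12:15–13:00.
Lengths: 35 min + 45 min = 1 h 20 min.

1 h 20 min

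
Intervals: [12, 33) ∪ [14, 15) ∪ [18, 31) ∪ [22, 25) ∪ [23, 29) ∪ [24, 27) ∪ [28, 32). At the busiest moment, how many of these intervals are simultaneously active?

5

Walk the sorted start/end points keeping a running depth.
The depth first hits 5 at 24.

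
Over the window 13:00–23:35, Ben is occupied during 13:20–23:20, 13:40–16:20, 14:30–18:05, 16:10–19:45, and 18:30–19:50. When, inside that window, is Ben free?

Covered (merged): 13:20-23:20.
Complement within 13:00-23:35: 13:00-13:20, 23:20-23:35.

13:00-13:20, 23:20-23:35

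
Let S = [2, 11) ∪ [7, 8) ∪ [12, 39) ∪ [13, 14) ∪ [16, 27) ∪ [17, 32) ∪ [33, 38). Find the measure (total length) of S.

36

Merged: [2, 11), [12, 39).
Lengths: 9 + 27 = 36.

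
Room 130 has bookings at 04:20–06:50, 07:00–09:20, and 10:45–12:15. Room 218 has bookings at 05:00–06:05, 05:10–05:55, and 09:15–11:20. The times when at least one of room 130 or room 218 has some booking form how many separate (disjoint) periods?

2

B, merged: 05:00–06:05, 09:15–11:20.
A ∪ B = 04:20–06:50, 07:00–12:15.
That is 2 disjoint pieces.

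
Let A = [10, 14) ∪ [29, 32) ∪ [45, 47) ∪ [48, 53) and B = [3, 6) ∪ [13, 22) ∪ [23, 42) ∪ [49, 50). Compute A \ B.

[10, 13) ∪ [45, 47) ∪ [48, 49) ∪ [50, 53)

[10, 14) minus B → [10, 13).
[29, 32): fully covered by B → removed.
[45, 47): no B overlap → unchanged.
[48, 53) minus B → [48, 49), [50, 53).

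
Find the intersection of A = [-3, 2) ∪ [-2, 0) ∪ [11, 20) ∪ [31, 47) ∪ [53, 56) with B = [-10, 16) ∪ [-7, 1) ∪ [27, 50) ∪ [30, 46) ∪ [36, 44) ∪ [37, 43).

[-3, 2) ∪ [11, 16) ∪ [31, 47)

Merge the first list: [-3, 2), [11, 20), [31, 47), [53, 56).
Merge the second list: [-10, 16), [27, 50).
[-3, 2) overlaps B on [-3, 2).
[11, 20) overlaps B on [11, 16).
[31, 47) overlaps B on [31, 47).
[53, 56) falls entirely outside B.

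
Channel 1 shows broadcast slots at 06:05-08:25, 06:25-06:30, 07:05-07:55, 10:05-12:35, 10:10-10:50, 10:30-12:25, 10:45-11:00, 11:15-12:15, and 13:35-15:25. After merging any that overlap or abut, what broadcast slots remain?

06:05-08:25, 10:05-12:35, 13:35-15:25

06:25-06:30 overlaps/touches 06:05-08:25 → extend to 06:05-08:25.
07:05-07:55 overlaps/touches 06:05-08:25 → extend to 06:05-08:25.
10:05-12:35 is disjoint → start new block.
10:10-10:50 overlaps/touches 10:05-12:35 → extend to 10:05-12:35.
10:30-12:25 overlaps/touches 10:05-12:35 → extend to 10:05-12:35.
10:45-11:00 overlaps/touches 10:05-12:35 → extend to 10:05-12:35.
11:15-12:15 overlaps/touches 10:05-12:35 → extend to 10:05-12:35.
13:35-15:25 is disjoint → start new block.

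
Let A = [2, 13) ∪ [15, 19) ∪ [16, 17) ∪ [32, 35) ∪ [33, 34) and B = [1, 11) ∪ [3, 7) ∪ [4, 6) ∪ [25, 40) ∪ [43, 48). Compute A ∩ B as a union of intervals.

Merge the first list: [2, 13), [15, 19), [32, 35).
Merge the second list: [1, 11), [25, 40), [43, 48).
[2, 13) overlaps B on [2, 11).
[15, 19) falls entirely outside B.
[32, 35) overlaps B on [32, 35).

[2, 11) ∪ [32, 35)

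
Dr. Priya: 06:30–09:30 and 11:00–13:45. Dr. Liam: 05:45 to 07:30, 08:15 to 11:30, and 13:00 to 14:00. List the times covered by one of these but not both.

05:45-06:30, 07:30-08:15, 09:30-11:00, 11:30-13:00, 13:45-14:00

Only in the first: 07:30-08:15, 11:30-13:00.
Only in the second: 05:45-06:30, 09:30-11:00, 13:45-14:00.
Together these are the periods covered by exactly one.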